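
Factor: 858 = 2^1*3^1 * 11^1*13^1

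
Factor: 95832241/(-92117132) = - 2^( - 2)*1523^(  -  1 )*15121^( - 1)*95832241^1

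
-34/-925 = 34/925 = 0.04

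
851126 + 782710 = 1633836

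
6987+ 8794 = 15781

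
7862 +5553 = 13415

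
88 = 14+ 74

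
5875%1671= 862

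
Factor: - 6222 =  - 2^1*3^1* 17^1*61^1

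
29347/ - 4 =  - 7337 + 1/4 =- 7336.75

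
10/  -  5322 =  - 5/2661 = -  0.00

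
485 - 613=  - 128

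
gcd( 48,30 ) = 6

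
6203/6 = 6203/6  =  1033.83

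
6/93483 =2/31161 = 0.00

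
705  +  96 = 801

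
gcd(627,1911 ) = 3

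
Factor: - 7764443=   -  7764443^1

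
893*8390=7492270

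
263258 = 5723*46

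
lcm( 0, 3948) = 0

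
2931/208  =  2931/208  =  14.09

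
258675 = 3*86225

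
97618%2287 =1564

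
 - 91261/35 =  - 2608+ 19/35 = - 2607.46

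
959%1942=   959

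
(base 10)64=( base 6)144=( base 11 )59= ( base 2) 1000000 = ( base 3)2101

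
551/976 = 551/976= 0.56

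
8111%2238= 1397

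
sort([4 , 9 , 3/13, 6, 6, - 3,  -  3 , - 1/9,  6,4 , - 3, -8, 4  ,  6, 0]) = [ - 8 , - 3, - 3, - 3, - 1/9, 0, 3/13,4,  4, 4,  6,6, 6,6,  9]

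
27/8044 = 27/8044 = 0.00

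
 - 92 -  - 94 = 2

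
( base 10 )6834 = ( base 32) 6li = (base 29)83j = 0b1101010110010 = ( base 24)bki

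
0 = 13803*0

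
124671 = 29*4299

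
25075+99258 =124333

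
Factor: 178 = 2^1*89^1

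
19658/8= 9829/4 = 2457.25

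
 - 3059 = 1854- 4913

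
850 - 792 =58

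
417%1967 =417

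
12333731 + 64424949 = 76758680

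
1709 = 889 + 820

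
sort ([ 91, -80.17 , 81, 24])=[ - 80.17,24,81 , 91 ]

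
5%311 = 5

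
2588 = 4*647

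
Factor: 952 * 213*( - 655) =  - 132818280 = - 2^3 *3^1*5^1 * 7^1* 17^1*71^1 * 131^1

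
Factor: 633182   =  2^1 * 11^1 * 17^1 * 1693^1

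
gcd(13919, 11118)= 1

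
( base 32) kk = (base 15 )2e0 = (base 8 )1224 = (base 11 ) 550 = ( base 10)660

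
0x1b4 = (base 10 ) 436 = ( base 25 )HB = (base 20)11g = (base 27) G4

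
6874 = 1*6874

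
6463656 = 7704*839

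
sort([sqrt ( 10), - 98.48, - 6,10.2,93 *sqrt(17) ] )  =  [ - 98.48, - 6,sqrt(10 ),10.2,93*sqrt(17 )]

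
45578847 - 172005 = 45406842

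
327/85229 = 327/85229 = 0.00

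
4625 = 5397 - 772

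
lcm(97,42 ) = 4074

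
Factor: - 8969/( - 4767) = 3^ (-1 )*7^ ( - 1 ) *227^(-1)*8969^1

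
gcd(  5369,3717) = 413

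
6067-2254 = 3813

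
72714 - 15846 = 56868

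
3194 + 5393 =8587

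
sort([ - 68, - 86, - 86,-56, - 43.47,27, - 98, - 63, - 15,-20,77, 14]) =[-98, - 86 ,-86, - 68, - 63, - 56, -43.47, - 20, - 15,14, 27, 77]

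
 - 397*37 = - 14689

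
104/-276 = - 1 + 43/69  =  - 0.38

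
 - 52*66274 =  - 3446248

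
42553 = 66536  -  23983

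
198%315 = 198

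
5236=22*238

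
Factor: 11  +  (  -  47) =-36=- 2^2 * 3^2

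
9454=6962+2492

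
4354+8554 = 12908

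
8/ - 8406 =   -  1 + 4199/4203 =- 0.00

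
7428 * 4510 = 33500280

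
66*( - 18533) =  - 1223178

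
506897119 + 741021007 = 1247918126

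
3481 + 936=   4417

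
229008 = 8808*26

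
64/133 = 64/133 = 0.48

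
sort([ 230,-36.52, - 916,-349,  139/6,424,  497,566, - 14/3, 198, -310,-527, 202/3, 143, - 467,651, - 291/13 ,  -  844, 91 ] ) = [-916,  -  844,-527, - 467,-349,- 310,-36.52,-291/13,-14/3,139/6 , 202/3,91 , 143,198,230 , 424, 497, 566,  651]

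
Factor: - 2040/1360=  - 3/2 = -  2^( - 1 )*3^1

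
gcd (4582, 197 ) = 1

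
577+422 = 999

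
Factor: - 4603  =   - 4603^1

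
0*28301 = 0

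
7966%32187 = 7966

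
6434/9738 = 3217/4869=0.66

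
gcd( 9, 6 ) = 3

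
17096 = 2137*8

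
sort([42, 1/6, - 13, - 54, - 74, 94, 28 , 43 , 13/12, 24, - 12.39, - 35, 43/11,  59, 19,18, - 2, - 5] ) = [- 74, - 54, - 35 ,-13, - 12.39, -5, - 2,1/6 , 13/12,43/11,18,19,24 , 28,  42,43 , 59, 94 ]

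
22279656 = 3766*5916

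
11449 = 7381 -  - 4068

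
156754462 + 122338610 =279093072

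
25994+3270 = 29264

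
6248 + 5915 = 12163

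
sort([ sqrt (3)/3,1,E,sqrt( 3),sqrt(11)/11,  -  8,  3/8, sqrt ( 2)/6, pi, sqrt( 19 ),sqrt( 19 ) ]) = [ - 8,sqrt(2) /6, sqrt( 11) /11 , 3/8,sqrt( 3) /3,1 , sqrt( 3),E, pi,sqrt(19), sqrt( 19)] 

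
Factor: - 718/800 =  - 2^( - 4)*5^( - 2)*359^1  =  - 359/400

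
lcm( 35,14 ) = 70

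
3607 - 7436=  -  3829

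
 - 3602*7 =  - 25214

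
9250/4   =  2312 + 1/2 = 2312.50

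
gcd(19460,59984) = 4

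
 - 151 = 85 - 236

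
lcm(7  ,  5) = 35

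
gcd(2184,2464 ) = 56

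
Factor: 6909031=421^1*16411^1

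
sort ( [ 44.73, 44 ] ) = [44,44.73 ]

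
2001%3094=2001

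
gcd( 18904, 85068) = 9452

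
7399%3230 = 939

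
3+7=10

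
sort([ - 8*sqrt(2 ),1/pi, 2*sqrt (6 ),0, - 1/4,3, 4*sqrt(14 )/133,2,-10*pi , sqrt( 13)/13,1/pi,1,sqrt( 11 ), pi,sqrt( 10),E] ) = [ - 10 * pi,-8*sqrt( 2), - 1/4, 0,4*sqrt(14)/133, sqrt( 13 ) /13 , 1/pi , 1/pi, 1,2,E,3, pi,  sqrt( 10), sqrt( 11 ) , 2*sqrt(6) ]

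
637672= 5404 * 118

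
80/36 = 2 + 2/9 =2.22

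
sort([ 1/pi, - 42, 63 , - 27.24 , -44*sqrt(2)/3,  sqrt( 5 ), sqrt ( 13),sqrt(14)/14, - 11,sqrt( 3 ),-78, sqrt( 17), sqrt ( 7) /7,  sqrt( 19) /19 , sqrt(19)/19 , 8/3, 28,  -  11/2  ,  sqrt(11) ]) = [ - 78 ,-42,- 27.24,-44 * sqrt( 2 )/3  , - 11, -11/2, sqrt(19)/19 , sqrt( 19)/19,sqrt(14 ) /14,1/pi , sqrt( 7 ) /7, sqrt( 3), sqrt( 5),8/3,sqrt( 11), sqrt ( 13),sqrt (17),28,63]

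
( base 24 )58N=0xc17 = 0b110000010111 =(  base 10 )3095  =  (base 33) 2rq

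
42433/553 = 42433/553=76.73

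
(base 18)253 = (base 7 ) 2106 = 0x2E5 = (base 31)ns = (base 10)741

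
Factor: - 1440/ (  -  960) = 2^( - 1) * 3^1 = 3/2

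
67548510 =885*76326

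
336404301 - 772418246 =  - 436013945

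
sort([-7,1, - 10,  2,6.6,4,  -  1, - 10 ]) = [ - 10, -10,- 7, - 1,  1 , 2, 4,6.6]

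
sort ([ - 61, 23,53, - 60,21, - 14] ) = [ - 61, - 60, - 14, 21,23,53 ] 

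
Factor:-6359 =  - 6359^1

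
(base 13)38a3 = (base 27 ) b23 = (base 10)8076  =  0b1111110001100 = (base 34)6xi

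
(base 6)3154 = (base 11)5a3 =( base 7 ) 2044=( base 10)718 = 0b1011001110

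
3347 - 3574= - 227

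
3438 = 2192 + 1246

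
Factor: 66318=2^1*3^1*7^1*1579^1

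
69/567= 23/189 =0.12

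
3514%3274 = 240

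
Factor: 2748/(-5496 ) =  - 1/2 = -2^( - 1 ) 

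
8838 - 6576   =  2262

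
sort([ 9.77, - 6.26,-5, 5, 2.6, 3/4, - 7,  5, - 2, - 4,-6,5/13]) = [ - 7, - 6.26,  -  6, - 5,-4, - 2,5/13 , 3/4,2.6, 5, 5, 9.77]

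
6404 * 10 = 64040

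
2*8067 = 16134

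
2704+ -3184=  - 480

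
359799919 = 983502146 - 623702227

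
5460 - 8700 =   -  3240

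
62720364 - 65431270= - 2710906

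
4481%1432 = 185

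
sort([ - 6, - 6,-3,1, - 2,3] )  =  [-6, - 6 , - 3, - 2,1,3]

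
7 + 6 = 13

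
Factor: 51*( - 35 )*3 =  - 3^2 * 5^1*7^1 * 17^1= - 5355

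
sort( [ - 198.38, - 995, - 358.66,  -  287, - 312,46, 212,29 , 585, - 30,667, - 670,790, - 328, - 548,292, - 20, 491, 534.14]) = [ - 995,- 670 , - 548, - 358.66 ,-328,  -  312, - 287,- 198.38, - 30,-20 , 29, 46,212, 292,491, 534.14,585, 667,790] 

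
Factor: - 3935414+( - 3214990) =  - 7150404 = -  2^2 *3^1*17^1*35051^1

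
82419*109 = 8983671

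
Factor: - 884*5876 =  - 2^4*13^2*17^1*113^1=- 5194384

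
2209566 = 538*4107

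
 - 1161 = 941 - 2102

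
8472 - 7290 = 1182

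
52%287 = 52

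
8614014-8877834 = -263820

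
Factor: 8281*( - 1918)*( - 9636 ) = 2^3*3^1*7^3*11^1*13^2*73^1*137^1 = 153048183288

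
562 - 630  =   - 68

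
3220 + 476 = 3696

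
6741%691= 522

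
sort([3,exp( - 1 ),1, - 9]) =[-9, exp( -1 ),1,3]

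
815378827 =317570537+497808290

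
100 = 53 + 47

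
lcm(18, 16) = 144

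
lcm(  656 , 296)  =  24272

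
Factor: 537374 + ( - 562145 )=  - 24771 = - 3^1*23^1*359^1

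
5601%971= 746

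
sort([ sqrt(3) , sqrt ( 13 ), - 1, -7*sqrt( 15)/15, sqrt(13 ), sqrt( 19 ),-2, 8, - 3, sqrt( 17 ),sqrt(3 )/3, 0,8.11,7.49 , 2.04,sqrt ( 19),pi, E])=[  -  3,  -  2, -7*sqrt( 15 )/15, - 1, 0, sqrt( 3) /3, sqrt( 3), 2.04, E, pi,sqrt ( 13 ),sqrt(13), sqrt(17 ), sqrt ( 19 ), sqrt(19 ),  7.49, 8, 8.11 ] 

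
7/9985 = 7/9985  =  0.00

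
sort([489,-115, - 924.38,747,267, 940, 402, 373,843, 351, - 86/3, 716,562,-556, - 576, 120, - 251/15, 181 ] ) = [ - 924.38, - 576, - 556,-115, - 86/3, - 251/15,120, 181, 267,351, 373 , 402 , 489, 562, 716, 747,843,940]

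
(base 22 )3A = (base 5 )301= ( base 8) 114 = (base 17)48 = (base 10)76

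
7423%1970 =1513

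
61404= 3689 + 57715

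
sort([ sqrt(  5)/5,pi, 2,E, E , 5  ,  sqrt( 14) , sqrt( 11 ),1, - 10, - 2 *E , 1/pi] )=[ - 10 , - 2*E, 1/pi , sqrt( 5)/5,1, 2,E,E,pi,  sqrt( 11 ),sqrt( 14 ),5]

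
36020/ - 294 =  - 123 + 71/147 = -  122.52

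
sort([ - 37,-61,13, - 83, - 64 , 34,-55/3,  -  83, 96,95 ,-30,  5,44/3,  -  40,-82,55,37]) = [ -83, - 83,-82, - 64,- 61, - 40, - 37, - 30, - 55/3,5,13, 44/3  ,  34,37,  55 , 95,96]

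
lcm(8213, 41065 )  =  41065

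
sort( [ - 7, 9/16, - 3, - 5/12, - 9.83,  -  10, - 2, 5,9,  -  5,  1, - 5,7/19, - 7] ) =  [ - 10, - 9.83,-7,- 7, - 5,-5, - 3,  -  2,-5/12,7/19, 9/16,1,5,9 ] 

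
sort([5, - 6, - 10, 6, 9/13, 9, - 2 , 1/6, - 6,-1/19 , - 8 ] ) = [ - 10, - 8, - 6, - 6, - 2, - 1/19, 1/6, 9/13, 5, 6, 9]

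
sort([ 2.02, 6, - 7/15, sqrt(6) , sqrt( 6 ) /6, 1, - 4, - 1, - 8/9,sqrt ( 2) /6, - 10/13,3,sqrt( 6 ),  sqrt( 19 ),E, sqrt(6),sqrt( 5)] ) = [  -  4,-1, - 8/9,  -  10/13,-7/15,sqrt( 2) /6,sqrt(6) /6, 1, 2.02,sqrt( 5),sqrt( 6 ),sqrt( 6),sqrt( 6),  E,3, sqrt ( 19) , 6]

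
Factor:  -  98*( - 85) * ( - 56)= -466480=   -2^4*5^1*7^3 * 17^1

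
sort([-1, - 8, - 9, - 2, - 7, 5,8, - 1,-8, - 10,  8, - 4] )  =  [ - 10, - 9  ,  -  8,  -  8 , - 7, - 4, - 2, - 1  , - 1, 5, 8, 8 ]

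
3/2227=3/2227  =  0.00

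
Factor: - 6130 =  -2^1*5^1*613^1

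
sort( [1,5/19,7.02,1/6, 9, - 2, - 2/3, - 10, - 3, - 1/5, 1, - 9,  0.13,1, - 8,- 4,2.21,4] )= [- 10, - 9,  -  8,-4, - 3,-2, - 2/3, - 1/5, 0.13,1/6, 5/19,1,1,  1,2.21,4 , 7.02 , 9]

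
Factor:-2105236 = -2^2*7^2 * 23^1*467^1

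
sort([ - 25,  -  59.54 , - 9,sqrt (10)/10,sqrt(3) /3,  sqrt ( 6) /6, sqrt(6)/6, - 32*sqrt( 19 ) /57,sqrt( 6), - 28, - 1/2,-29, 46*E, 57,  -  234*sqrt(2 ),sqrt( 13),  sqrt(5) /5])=[ - 234*sqrt( 2),- 59.54, - 29, - 28, -25, - 9,  -  32 * sqrt (19)/57,-1/2,sqrt( 10)/10 , sqrt(6)/6,sqrt(6 )/6, sqrt(5)/5, sqrt(3 ) /3, sqrt(6),sqrt( 13 ),57,46*E]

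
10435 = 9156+1279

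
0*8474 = 0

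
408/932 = 102/233= 0.44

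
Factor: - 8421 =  - 3^1 * 7^1*401^1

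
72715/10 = 14543/2 = 7271.50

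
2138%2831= 2138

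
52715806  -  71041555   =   - 18325749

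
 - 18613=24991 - 43604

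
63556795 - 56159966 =7396829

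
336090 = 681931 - 345841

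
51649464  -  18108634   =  33540830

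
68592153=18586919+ 50005234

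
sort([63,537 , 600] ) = [ 63,537, 600]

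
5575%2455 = 665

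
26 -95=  - 69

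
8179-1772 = 6407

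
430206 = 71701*6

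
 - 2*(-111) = 222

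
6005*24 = 144120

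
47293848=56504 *837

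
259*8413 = 2178967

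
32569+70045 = 102614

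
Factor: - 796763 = - 11^1*113^1*641^1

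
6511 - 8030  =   - 1519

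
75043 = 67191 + 7852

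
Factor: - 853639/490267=- 193^1*4423^1*490267^( -1 )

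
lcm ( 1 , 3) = 3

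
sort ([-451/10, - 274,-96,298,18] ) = [  -  274,-96, - 451/10,  18,298 ] 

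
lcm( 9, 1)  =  9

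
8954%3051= 2852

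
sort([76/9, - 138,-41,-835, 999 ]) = [ - 835,  -  138,-41 , 76/9,999]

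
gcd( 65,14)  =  1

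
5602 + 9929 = 15531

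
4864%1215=4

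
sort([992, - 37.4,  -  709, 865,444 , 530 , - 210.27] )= [ - 709,  -  210.27, - 37.4, 444, 530,865, 992 ]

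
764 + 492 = 1256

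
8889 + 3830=12719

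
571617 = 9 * 63513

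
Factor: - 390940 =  - 2^2*5^1 * 11^1*1777^1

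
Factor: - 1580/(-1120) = 79/56  =  2^(- 3) * 7^ ( - 1)*79^1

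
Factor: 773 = 773^1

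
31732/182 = 174 + 32/91 = 174.35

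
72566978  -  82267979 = - 9701001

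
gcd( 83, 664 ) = 83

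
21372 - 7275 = 14097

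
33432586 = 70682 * 473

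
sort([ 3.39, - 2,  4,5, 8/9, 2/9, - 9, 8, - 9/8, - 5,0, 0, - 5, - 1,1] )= [ - 9, - 5, - 5,  -  2, - 9/8, - 1,0,  0,2/9,  8/9,1, 3.39,4,5, 8 ]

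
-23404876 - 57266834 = - 80671710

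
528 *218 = 115104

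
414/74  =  5 + 22/37 = 5.59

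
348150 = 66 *5275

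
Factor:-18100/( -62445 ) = 2^2* 3^(  -  1)*5^1*23^(- 1) = 20/69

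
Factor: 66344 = 2^3 * 8293^1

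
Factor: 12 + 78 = 90=2^1*3^2*5^1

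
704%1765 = 704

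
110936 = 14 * 7924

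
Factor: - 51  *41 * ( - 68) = 142188=   2^2*3^1*17^2  *  41^1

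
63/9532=63/9532 =0.01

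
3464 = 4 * 866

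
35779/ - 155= -231  +  26/155 = - 230.83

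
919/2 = 459+1/2 = 459.50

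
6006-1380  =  4626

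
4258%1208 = 634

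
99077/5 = 99077/5 = 19815.40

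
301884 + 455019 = 756903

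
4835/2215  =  2+81/443 = 2.18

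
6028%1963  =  139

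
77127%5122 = 297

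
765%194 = 183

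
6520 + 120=6640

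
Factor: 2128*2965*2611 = 16474156720 = 2^4*5^1*7^2*19^1*373^1*593^1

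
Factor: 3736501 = 3736501^1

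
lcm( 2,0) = 0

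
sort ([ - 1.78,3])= [ - 1.78,3 ]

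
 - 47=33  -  80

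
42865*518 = 22204070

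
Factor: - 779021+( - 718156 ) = -1497177 = -3^3 * 11^1*71^2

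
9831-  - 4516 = 14347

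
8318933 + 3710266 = 12029199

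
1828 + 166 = 1994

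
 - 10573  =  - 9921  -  652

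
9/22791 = 3/7597 =0.00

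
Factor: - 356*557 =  - 198292 = -  2^2*89^1*557^1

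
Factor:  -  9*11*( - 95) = 9405 = 3^2 * 5^1*  11^1 * 19^1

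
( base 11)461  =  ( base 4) 20213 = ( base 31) ho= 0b1000100111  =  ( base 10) 551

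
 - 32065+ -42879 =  - 74944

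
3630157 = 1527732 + 2102425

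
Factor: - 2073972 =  - 2^2*3^1*401^1*431^1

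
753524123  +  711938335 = 1465462458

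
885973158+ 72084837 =958057995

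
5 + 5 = 10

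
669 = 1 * 669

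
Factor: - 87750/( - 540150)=45/277 = 3^2*5^1 * 277^(-1 ) 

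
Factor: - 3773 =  - 7^3*11^1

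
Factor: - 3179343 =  - 3^1*293^1*3617^1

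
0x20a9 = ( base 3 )102110200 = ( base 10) 8361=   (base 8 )20251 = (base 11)6311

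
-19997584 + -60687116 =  - 80684700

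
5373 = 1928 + 3445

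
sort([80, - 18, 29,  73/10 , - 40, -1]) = [ - 40, - 18, - 1,73/10,  29, 80]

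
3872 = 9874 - 6002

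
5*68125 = 340625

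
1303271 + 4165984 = 5469255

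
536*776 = 415936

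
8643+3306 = 11949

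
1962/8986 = 981/4493=0.22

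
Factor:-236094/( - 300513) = 722/919 = 2^1 * 19^2 * 919^( - 1)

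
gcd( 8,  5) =1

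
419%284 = 135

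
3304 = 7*472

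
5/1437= 5/1437 = 0.00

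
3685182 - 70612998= - 66927816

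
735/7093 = 735/7093 = 0.10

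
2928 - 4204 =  - 1276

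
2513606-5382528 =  - 2868922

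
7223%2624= 1975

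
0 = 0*3904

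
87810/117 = 750+20/39 = 750.51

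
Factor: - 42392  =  -2^3*7^1*757^1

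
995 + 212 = 1207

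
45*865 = 38925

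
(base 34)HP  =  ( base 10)603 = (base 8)1133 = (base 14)311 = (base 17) 218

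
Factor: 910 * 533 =485030  =  2^1*5^1*7^1*13^2*41^1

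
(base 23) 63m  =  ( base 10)3265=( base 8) 6301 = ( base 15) E7A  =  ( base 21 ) 78A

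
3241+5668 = 8909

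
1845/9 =205 = 205.00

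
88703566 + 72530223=161233789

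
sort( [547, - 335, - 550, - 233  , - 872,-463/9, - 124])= [-872,-550, - 335,-233, - 124,-463/9, 547] 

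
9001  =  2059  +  6942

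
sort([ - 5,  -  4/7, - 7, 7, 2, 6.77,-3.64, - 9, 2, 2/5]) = [ - 9,  -  7, - 5, - 3.64,-4/7, 2/5, 2, 2, 6.77, 7]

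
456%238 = 218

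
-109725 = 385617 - 495342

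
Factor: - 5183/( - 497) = 7^ ( - 1)*73^1 = 73/7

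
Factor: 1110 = 2^1 * 3^1 * 5^1 * 37^1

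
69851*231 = 16135581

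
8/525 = 8/525= 0.02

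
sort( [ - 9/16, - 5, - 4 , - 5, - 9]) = [ - 9, - 5, - 5, - 4,  -  9/16]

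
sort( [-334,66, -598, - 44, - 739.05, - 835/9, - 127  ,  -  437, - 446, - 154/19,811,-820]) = [ - 820, - 739.05, - 598, - 446, - 437,- 334, - 127 , - 835/9, - 44, - 154/19, 66, 811] 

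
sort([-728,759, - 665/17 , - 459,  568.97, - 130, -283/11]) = [ - 728,-459, - 130, - 665/17, - 283/11, 568.97,759]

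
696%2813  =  696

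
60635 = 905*67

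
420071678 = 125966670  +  294105008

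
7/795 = 7/795 = 0.01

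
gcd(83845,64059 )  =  1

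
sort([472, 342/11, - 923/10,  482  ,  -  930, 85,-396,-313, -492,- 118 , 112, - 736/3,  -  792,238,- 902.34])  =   [-930, - 902.34, - 792, - 492, - 396, - 313,-736/3, - 118,-923/10,342/11, 85, 112, 238, 472 , 482]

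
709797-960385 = -250588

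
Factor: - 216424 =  - 2^3*13^1*2081^1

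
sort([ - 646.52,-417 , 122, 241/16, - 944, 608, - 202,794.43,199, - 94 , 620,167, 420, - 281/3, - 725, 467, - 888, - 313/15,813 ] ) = [ -944,  -  888, - 725,-646.52,- 417, - 202, - 94 , - 281/3, - 313/15, 241/16, 122,167, 199, 420,467,  608, 620  ,  794.43, 813]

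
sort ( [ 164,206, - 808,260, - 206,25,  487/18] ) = [ - 808, - 206, 25, 487/18, 164, 206,260]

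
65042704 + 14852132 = 79894836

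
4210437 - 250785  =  3959652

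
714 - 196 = 518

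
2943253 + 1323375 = 4266628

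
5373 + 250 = 5623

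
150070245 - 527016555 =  - 376946310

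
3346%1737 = 1609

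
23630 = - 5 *( - 4726) 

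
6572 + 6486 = 13058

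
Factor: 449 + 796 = 1245=3^1*5^1*83^1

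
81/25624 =81/25624= 0.00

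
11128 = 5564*2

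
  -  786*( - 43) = 33798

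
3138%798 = 744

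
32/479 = 32/479 = 0.07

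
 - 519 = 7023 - 7542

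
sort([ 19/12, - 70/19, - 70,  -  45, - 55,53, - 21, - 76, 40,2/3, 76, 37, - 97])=[ - 97,-76, - 70, - 55, - 45 ,-21,- 70/19,2/3,19/12, 37, 40, 53,76] 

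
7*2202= 15414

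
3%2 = 1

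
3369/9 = 1123/3 =374.33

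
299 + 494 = 793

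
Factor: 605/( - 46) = -2^( - 1)*5^1*11^2*23^ ( - 1 ) 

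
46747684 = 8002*5842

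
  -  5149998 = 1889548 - 7039546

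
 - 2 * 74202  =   -148404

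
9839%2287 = 691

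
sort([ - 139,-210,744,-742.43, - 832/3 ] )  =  [ - 742.43, - 832/3, - 210,-139,  744 ]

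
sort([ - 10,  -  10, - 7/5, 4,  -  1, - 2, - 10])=[-10, - 10, - 10, - 2,  -  7/5, - 1,  4]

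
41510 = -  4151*( - 10)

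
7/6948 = 7/6948 = 0.00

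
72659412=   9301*7812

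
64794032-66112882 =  - 1318850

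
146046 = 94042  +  52004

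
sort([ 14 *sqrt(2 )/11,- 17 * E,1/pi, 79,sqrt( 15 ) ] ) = [- 17*E, 1/pi,14*sqrt(2)/11,sqrt(15),79 ] 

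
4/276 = 1/69=0.01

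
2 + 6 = 8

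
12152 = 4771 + 7381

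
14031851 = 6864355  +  7167496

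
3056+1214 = 4270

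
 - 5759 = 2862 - 8621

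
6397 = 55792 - 49395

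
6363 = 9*707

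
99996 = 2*49998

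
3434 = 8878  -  5444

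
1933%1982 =1933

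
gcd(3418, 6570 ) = 2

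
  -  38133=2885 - 41018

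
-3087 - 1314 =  - 4401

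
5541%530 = 241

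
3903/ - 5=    - 3903/5 = - 780.60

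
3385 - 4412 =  - 1027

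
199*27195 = 5411805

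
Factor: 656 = 2^4*41^1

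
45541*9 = 409869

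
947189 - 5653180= - 4705991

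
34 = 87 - 53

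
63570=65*978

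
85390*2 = 170780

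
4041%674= 671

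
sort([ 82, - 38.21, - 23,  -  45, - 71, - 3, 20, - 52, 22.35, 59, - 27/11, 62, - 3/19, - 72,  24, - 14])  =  [ - 72, - 71, - 52, - 45, - 38.21,-23, - 14, - 3,- 27/11, - 3/19,20,22.35, 24,59, 62,  82 ] 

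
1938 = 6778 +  - 4840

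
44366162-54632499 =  - 10266337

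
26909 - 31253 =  - 4344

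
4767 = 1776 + 2991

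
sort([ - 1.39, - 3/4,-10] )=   [ - 10, - 1.39,-3/4]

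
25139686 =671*37466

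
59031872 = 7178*8224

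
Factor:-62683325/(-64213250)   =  2^( - 1)*5^( - 1 )*17^ (  -  1 )*29^(-1)*521^( - 1)*1481^1*1693^1 =2507333/2568530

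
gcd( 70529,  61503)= 1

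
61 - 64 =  - 3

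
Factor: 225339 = 3^1*31^1*2423^1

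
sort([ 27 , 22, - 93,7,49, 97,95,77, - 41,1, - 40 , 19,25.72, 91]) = [-93, - 41, - 40,1,7, 19,22,25.72,27,49,  77 , 91, 95,  97]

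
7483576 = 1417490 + 6066086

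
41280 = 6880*6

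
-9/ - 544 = 9/544 = 0.02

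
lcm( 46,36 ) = 828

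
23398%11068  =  1262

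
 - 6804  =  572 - 7376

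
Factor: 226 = 2^1*113^1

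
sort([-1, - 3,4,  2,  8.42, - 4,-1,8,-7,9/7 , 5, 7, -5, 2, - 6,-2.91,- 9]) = [-9,-7, - 6, - 5,-4,-3,  -  2.91, - 1,-1,9/7,2,2, 4, 5,7,8,  8.42]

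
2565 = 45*57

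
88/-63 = -2 + 38/63 = -1.40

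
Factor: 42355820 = 2^2*5^1*13^1*162907^1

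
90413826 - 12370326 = 78043500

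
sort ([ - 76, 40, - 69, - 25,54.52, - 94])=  [-94,-76, - 69,-25, 40,54.52]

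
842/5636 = 421/2818 = 0.15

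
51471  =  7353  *7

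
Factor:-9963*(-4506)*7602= 341278699356=2^2*3^7*7^1 *41^1*181^1* 751^1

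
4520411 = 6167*733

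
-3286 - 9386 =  - 12672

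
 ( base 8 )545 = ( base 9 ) 436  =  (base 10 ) 357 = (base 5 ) 2412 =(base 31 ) BG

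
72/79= 72/79  =  0.91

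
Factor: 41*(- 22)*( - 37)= 2^1*11^1*37^1 * 41^1 = 33374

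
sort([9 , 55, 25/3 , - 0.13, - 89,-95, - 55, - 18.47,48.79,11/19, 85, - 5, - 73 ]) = [ - 95, - 89,- 73, - 55, - 18.47,-5 , - 0.13, 11/19,25/3,9,48.79,55, 85 ]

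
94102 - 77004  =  17098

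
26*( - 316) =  - 8216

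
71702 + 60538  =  132240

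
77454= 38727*2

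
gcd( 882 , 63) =63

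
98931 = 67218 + 31713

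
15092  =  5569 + 9523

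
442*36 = 15912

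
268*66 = 17688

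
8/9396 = 2/2349 =0.00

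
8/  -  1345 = -1 + 1337/1345 = - 0.01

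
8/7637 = 8/7637 =0.00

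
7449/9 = 2483/3 = 827.67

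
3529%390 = 19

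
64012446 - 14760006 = 49252440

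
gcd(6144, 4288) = 64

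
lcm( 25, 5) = 25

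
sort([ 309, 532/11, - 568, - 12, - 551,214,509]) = [ - 568,  -  551, - 12,532/11,214, 309,509]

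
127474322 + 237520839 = 364995161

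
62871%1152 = 663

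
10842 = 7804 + 3038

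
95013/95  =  1000 + 13/95 = 1000.14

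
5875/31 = 189+16/31 = 189.52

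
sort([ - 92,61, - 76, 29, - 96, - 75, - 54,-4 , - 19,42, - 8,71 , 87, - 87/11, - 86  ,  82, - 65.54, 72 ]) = [ - 96 , - 92 ,- 86, - 76 , - 75, - 65.54, - 54, - 19, - 8, - 87/11, - 4,29, 42, 61, 71 , 72,  82,87] 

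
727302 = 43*16914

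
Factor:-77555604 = -2^2  *3^1 * 7^1*181^1*5101^1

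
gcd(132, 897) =3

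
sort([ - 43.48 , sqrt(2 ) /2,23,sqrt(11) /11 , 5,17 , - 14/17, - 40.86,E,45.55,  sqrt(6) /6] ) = [ - 43.48, - 40.86,-14/17,  sqrt (11)/11,sqrt( 6)/6,sqrt ( 2)/2, E,5,17,23,  45.55]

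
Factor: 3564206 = 2^1*1782103^1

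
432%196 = 40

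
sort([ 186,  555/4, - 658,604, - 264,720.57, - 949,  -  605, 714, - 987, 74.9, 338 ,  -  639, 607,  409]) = [ - 987, - 949 , -658, -639, - 605, - 264,  74.9,555/4, 186, 338, 409,604, 607,714,720.57 ]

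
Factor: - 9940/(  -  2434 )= 2^1*5^1*7^1* 71^1*1217^(-1 )  =  4970/1217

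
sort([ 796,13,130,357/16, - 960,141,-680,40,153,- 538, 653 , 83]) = [ - 960,-680, - 538,  13, 357/16,40,83,130, 141,153,653,796 ] 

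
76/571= 76/571 = 0.13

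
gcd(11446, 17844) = 2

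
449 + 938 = 1387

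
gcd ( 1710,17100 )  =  1710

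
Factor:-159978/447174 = -293/819 = -  3^( - 2)*7^( - 1)*13^ ( - 1)*293^1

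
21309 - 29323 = - 8014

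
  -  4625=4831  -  9456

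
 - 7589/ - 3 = 2529 + 2/3 =2529.67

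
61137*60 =3668220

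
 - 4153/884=-4153/884=- 4.70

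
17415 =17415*1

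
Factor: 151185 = 3^1 * 5^1 *10079^1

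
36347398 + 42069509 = 78416907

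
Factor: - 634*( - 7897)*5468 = 27376624664 = 2^3*53^1*149^1*317^1*1367^1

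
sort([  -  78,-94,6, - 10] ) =[-94, - 78, - 10,6 ] 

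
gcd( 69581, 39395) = 1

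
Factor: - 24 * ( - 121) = 2^3 * 3^1*11^2 = 2904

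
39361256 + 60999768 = 100361024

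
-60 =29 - 89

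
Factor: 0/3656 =0^1 = 0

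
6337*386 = 2446082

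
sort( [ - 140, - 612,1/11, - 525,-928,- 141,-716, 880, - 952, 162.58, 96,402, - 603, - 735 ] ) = [ - 952,  -  928, - 735, - 716, - 612, - 603, - 525,-141, -140,1/11, 96, 162.58, 402, 880]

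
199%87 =25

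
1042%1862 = 1042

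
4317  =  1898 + 2419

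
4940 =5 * 988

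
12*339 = 4068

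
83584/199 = 420 + 4/199=420.02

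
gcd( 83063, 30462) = 1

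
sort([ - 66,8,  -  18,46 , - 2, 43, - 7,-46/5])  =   [ - 66,-18, - 46/5,-7,-2, 8,43,46] 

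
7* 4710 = 32970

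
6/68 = 3/34=0.09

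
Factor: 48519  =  3^4*599^1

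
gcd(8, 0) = 8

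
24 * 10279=246696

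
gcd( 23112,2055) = 3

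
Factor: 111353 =11^1  *53^1*191^1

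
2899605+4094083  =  6993688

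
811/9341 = 811/9341=0.09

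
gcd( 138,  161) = 23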